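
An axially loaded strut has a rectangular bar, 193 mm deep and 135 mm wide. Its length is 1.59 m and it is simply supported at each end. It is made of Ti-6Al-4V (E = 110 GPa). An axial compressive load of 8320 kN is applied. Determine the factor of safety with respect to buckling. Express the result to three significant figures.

n ≈ 2.04

Buckling occurs about the weak axis: I_min = h·b³/12 with b = 135 mm (the shorter side).
I_min = 193×135³/12 = 3.957×10^7 mm⁴
I = 3.957×10^7 mm⁴ = 3.957×10^-5 m⁴
Effective length L_e = K·L = 1 × 1.59 = 1.590 m
P_cr = π²EI / L_e² = π² × 110×10⁹ × 3.957×10^-5 / 1.590² = 1.699×10^7 N
Factor of safety n = P_cr / P = 16993 / 8320 = 2.04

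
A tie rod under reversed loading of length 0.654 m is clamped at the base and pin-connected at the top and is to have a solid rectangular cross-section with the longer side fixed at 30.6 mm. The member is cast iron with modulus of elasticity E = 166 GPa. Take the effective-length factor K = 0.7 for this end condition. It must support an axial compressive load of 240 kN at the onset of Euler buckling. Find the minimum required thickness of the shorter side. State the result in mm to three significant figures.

b ≈ 22.9 mm

L_e = K·L = 0.7 × 0.654 = 0.4578 m
Required I = P_cr·L_e²/(π²E) = 2.400×10^5 × 0.4578² / (π² × 1.66×10^11) = 3.070×10^-8 m⁴
I_req = 3.070×10^4 mm⁴
Rectangle, weak axis: I_min = h·b³/12 with h = 30.6 mm fixed  ⇒  b = (12I/h)^(1/3) = 22.9 mm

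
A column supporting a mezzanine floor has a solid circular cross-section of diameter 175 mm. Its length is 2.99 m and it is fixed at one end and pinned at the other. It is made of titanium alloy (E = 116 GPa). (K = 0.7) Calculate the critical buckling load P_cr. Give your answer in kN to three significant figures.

I = πd⁴/64 = π×175⁴/64 = 4.604×10^7 mm⁴
I = 4.604×10^7 mm⁴ = 4.604×10^-5 m⁴
Effective length L_e = K·L = 0.7 × 2.99 = 2.093 m
P_cr = π²EI / L_e² = π² × 116×10⁹ × 4.604×10^-5 / 2.093² = 1.203×10^7 N

P_cr ≈ 12000 kN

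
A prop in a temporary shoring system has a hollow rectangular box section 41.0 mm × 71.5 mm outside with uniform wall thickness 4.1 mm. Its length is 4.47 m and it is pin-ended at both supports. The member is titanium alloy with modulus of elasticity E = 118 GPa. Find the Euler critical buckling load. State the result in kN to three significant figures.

P_cr ≈ 13.1 kN

Inner dimensions: h_i = 71.5 − 2×4.1 = 63.30 mm, b_i = 41.0 − 2×4.1 = 32.80 mm
Weak-axis I_min = (h_o·b_o³ − h_i·b_i³)/12 with b_o = 41.0, b_i = 32.80 mm (shorter outer/inner sides).
I_min = (71.5×41.0³ − 63.30×32.80³)/12 = 2.245×10^5 mm⁴
I = 2.245×10^5 mm⁴ = 2.245×10^-7 m⁴
Effective length L_e = K·L = 1 × 4.47 = 4.470 m
P_cr = π²EI / L_e² = π² × 118×10⁹ × 2.245×10^-7 / 4.470² = 1.309×10^4 N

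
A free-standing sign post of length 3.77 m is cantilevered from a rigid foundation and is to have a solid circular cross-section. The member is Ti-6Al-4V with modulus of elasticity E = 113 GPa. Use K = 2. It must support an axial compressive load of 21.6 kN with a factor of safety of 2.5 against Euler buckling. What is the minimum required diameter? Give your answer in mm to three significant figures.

Required P_cr = n·P = 2.5 × 21.6 = 54.00 kN
L_e = K·L = 2 × 3.77 = 7.540 m
Required I = P_cr·L_e²/(π²E) = 5.400×10^4 × 7.540² / (π² × 1.13×10^11) = 2.753×10^-6 m⁴
I_req = 2.753×10^6 mm⁴
Solid circle: I = πd⁴/64  ⇒  d = (64I/π)^(1/4) = (64×2.753×10^6/π)^(1/4) = 86.5 mm

d ≈ 86.5 mm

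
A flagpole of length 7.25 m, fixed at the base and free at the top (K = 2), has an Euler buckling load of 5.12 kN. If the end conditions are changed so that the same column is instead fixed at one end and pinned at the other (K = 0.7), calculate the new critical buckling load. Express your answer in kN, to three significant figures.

P_cr ∝ 1/K², so P_cr,new = P_cr,old × (K_old/K_new)² = 5.12 × (2/0.7)²
= 5.12 × 8.163 = 41.8 kN

P_cr ≈ 41.8 kN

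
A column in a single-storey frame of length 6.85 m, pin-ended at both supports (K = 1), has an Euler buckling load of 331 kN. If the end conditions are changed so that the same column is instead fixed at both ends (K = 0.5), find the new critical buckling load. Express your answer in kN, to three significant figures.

P_cr ≈ 1320 kN

P_cr ∝ 1/K², so P_cr,new = P_cr,old × (K_old/K_new)² = 331 × (1/0.5)²
= 331 × 4.000 = 1320 kN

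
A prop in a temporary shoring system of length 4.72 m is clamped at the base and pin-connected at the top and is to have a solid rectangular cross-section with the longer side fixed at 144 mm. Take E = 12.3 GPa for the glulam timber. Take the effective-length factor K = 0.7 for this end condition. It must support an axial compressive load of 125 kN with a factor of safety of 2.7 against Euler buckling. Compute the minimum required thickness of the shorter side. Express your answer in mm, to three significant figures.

b ≈ 136 mm

Required P_cr = n·P = 2.7 × 125 = 337.5 kN
L_e = K·L = 0.7 × 4.72 = 3.304 m
Required I = P_cr·L_e²/(π²E) = 3.375×10^5 × 3.304² / (π² × 1.23×10^10) = 3.035×10^-5 m⁴
I_req = 3.035×10^7 mm⁴
Rectangle, weak axis: I_min = h·b³/12 with h = 144 mm fixed  ⇒  b = (12I/h)^(1/3) = 136 mm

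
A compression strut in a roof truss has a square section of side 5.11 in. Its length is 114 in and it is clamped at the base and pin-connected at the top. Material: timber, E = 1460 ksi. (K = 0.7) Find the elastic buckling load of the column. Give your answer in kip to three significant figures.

P_cr ≈ 129 kip

I = a⁴/12 = 5.11⁴/12 = 56.82 in⁴
Effective length L_e = K·L = 0.7 × 114 = 79.80 in
P_cr = π²EI / L_e² = π² × 1460×10³ × 56.82 / 79.80² = 1.286×10^5 lb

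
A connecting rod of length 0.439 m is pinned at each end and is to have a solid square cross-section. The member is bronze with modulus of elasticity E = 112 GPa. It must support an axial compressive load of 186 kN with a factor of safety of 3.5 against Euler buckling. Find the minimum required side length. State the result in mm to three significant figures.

Required P_cr = n·P = 3.5 × 186 = 651.0 kN
L_e = K·L = 1 × 0.439 = 0.4390 m
Required I = P_cr·L_e²/(π²E) = 6.510×10^5 × 0.4390² / (π² × 1.12×10^11) = 1.135×10^-7 m⁴
I_req = 1.135×10^5 mm⁴
Solid square: I = a⁴/12  ⇒  a = (12I)^(1/4) = (12×1.135×10^5)^(1/4) = 34.2 mm

a ≈ 34.2 mm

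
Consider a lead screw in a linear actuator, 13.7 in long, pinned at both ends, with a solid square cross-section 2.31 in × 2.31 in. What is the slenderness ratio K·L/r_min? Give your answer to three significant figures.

λ ≈ 20.5

For a square r = a/√12 = 2.31/√12 = 0.6668 in
L_e = K·L = 1 × 13.7 = 13.70 in
λ = L_e / r_min = 13.700 / 0.6668 = 20.5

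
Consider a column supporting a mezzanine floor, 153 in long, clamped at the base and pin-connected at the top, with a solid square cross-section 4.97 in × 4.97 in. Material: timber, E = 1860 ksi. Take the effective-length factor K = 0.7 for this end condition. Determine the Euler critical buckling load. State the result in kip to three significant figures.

P_cr ≈ 81.4 kip

I = a⁴/12 = 4.97⁴/12 = 50.84 in⁴
Effective length L_e = K·L = 0.7 × 153 = 107.1 in
P_cr = π²EI / L_e² = π² × 1860×10³ × 50.84 / 107.1² = 8.137×10^4 lb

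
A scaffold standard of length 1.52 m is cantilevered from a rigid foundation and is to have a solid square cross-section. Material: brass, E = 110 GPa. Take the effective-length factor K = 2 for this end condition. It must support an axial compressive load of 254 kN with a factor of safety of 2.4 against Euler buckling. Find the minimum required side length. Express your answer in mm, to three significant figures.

Required P_cr = n·P = 2.4 × 254 = 609.6 kN
L_e = K·L = 2 × 1.52 = 3.040 m
Required I = P_cr·L_e²/(π²E) = 6.096×10^5 × 3.040² / (π² × 1.10×10^11) = 5.189×10^-6 m⁴
I_req = 5.189×10^6 mm⁴
Solid square: I = a⁴/12  ⇒  a = (12I)^(1/4) = (12×5.189×10^6)^(1/4) = 88.8 mm

a ≈ 88.8 mm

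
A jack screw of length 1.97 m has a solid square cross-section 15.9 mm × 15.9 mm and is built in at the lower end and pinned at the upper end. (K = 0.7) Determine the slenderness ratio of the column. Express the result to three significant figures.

For a square r = a/√12 = 15.9/√12 = 4.590 mm
L_e = K·L = 0.7 × 1.97 m = 1.379 m = 1379.0 mm
λ = L_e / r_min = 1379.0 / 4.590 = 300

λ ≈ 300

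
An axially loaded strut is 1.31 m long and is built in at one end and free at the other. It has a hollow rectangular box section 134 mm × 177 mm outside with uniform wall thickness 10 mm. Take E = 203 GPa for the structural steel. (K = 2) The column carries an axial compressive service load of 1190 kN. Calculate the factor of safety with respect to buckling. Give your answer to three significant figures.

n ≈ 3.95

Inner dimensions: h_i = 177 − 2×10 = 157.0 mm, b_i = 134 − 2×10 = 114.0 mm
Weak-axis I_min = (h_o·b_o³ − h_i·b_i³)/12 with b_o = 134, b_i = 114.0 mm (shorter outer/inner sides).
I_min = (177×134³ − 157.0×114.0³)/12 = 1.611×10^7 mm⁴
I = 1.611×10^7 mm⁴ = 1.611×10^-5 m⁴
Effective length L_e = K·L = 2 × 1.31 = 2.620 m
P_cr = π²EI / L_e² = π² × 203×10⁹ × 1.611×10^-5 / 2.620² = 4.701×10^6 N
Factor of safety n = P_cr / P = 4701.0 / 1190 = 3.95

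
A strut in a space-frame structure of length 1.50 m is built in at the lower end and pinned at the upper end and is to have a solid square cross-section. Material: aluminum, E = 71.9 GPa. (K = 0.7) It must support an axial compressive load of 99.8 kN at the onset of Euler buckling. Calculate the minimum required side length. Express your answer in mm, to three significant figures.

a ≈ 36.9 mm

L_e = K·L = 0.7 × 1.50 = 1.050 m
Required I = P_cr·L_e²/(π²E) = 9.980×10^4 × 1.050² / (π² × 7.19×10^10) = 1.551×10^-7 m⁴
I_req = 1.551×10^5 mm⁴
Solid square: I = a⁴/12  ⇒  a = (12I)^(1/4) = (12×1.551×10^5)^(1/4) = 36.9 mm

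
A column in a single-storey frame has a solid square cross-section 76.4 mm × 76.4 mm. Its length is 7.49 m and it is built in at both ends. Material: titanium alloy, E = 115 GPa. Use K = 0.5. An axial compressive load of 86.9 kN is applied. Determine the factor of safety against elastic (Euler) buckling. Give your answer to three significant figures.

n ≈ 2.64

I = a⁴/12 = 76.4⁴/12 = 2.839×10^6 mm⁴
I = 2.839×10^6 mm⁴ = 2.839×10^-6 m⁴
Effective length L_e = K·L = 0.5 × 7.49 = 3.745 m
P_cr = π²EI / L_e² = π² × 115×10⁹ × 2.839×10^-6 / 3.745² = 2.298×10^5 N
Factor of safety n = P_cr / P = 229.77 / 86.9 = 2.64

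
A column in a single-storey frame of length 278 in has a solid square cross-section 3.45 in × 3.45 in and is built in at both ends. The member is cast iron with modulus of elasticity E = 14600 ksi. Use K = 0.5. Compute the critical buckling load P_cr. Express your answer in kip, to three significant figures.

I = a⁴/12 = 3.45⁴/12 = 11.81 in⁴
Effective length L_e = K·L = 0.5 × 278 = 139.0 in
P_cr = π²EI / L_e² = π² × 14600×10³ × 11.81 / 139.0² = 8.805×10^4 lb

P_cr ≈ 88.0 kip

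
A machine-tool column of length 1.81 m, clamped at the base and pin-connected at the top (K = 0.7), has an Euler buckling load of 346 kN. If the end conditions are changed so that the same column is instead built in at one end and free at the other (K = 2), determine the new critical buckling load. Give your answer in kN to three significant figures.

P_cr ∝ 1/K², so P_cr,new = P_cr,old × (K_old/K_new)² = 346 × (0.7/2)²
= 346 × 0.1225 = 42.4 kN

P_cr ≈ 42.4 kN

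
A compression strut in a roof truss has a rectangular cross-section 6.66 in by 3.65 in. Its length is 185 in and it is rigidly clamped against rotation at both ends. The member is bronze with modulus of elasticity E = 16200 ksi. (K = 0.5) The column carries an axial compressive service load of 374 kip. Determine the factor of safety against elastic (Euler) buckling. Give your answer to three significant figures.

n ≈ 1.35

Buckling occurs about the weak axis: I_min = h·b³/12 with b = 3.65 in (the shorter side).
I_min = 6.66×3.65³/12 = 26.99 in⁴
Effective length L_e = K·L = 0.5 × 185 = 92.50 in
P_cr = π²EI / L_e² = π² × 16200×10³ × 26.99 / 92.50² = 5.043×10^5 lb
Factor of safety n = P_cr / P = 504.32 / 374 = 1.35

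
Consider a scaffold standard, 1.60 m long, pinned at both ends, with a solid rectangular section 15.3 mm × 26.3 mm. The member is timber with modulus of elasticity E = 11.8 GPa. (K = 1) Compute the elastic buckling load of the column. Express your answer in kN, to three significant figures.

Buckling occurs about the weak axis: I_min = h·b³/12 with b = 15.3 mm (the shorter side).
I_min = 26.3×15.3³/12 = 7.850×10^3 mm⁴
I = 7.850×10^3 mm⁴ = 7.850×10^-9 m⁴
Effective length L_e = K·L = 1 × 1.60 = 1.600 m
P_cr = π²EI / L_e² = π² × 11.8×10⁹ × 7.850×10^-9 / 1.600² = 357.1 N

P_cr ≈ 0.357 kN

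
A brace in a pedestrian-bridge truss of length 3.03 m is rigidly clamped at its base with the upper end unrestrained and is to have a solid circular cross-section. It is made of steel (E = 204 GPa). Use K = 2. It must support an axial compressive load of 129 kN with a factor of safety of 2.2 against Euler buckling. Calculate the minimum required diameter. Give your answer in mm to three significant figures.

d ≈ 101 mm

Required P_cr = n·P = 2.2 × 129 = 283.8 kN
L_e = K·L = 2 × 3.03 = 6.060 m
Required I = P_cr·L_e²/(π²E) = 2.838×10^5 × 6.060² / (π² × 2.04×10^11) = 5.176×10^-6 m⁴
I_req = 5.176×10^6 mm⁴
Solid circle: I = πd⁴/64  ⇒  d = (64I/π)^(1/4) = (64×5.176×10^6/π)^(1/4) = 101 mm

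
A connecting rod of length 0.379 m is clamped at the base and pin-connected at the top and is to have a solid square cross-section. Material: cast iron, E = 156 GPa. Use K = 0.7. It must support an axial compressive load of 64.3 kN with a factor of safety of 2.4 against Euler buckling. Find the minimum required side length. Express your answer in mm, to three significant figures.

a ≈ 17.1 mm

Required P_cr = n·P = 2.4 × 64.3 = 154.3 kN
L_e = K·L = 0.7 × 0.379 = 0.2653 m
Required I = P_cr·L_e²/(π²E) = 1.543×10^5 × 0.2653² / (π² × 1.56×10^11) = 7.055×10^-9 m⁴
I_req = 7.055×10^3 mm⁴
Solid square: I = a⁴/12  ⇒  a = (12I)^(1/4) = (12×7.055×10^3)^(1/4) = 17.1 mm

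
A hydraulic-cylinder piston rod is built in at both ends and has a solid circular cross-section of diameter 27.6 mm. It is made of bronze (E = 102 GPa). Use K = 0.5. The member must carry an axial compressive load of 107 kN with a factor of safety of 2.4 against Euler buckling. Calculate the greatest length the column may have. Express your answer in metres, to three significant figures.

I = πd⁴/64 = π×27.6⁴/64 = 2.848×10^4 mm⁴
I = 2.848×10^-8 m⁴
Required critical load P_cr = n·P = 2.4 × 107 = 256.8 kN = 2.568×10^5 N
From P_cr = π²EI/(K·L)²:  L = (1/K)·√(π²EI/P_cr) = (1/0.5)·√(π²×1.02×10^11×2.848×10^-8/2.568×10^5)
L = 0.668 m

L_max ≈ 0.668 m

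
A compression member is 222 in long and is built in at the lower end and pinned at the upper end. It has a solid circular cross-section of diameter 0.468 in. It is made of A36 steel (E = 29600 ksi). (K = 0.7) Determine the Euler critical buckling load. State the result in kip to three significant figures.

I = πd⁴/64 = π×0.468⁴/64 = 2.355×10^-3 in⁴
Effective length L_e = K·L = 0.7 × 222 = 155.4 in
P_cr = π²EI / L_e² = π² × 29600×10³ × 2.355×10^-3 / 155.4² = 28.49 lb

P_cr ≈ 0.0285 kip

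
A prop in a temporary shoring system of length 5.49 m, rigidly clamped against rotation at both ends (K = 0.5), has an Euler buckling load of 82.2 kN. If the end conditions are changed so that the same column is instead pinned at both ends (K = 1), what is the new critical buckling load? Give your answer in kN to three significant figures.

P_cr ≈ 20.6 kN

P_cr ∝ 1/K², so P_cr,new = P_cr,old × (K_old/K_new)² = 82.2 × (0.5/1)²
= 82.2 × 0.2500 = 20.6 kN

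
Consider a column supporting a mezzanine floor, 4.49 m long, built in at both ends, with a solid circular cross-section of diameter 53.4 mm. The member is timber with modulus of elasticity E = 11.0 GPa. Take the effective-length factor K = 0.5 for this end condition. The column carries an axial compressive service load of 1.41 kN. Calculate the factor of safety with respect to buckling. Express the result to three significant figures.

I = πd⁴/64 = π×53.4⁴/64 = 3.991×10^5 mm⁴
I = 3.991×10^5 mm⁴ = 3.991×10^-7 m⁴
Effective length L_e = K·L = 0.5 × 4.49 = 2.245 m
P_cr = π²EI / L_e² = π² × 11.0×10⁹ × 3.991×10^-7 / 2.245² = 8.598×10^3 N
Factor of safety n = P_cr / P = 8.5979 / 1.41 = 6.10

n ≈ 6.10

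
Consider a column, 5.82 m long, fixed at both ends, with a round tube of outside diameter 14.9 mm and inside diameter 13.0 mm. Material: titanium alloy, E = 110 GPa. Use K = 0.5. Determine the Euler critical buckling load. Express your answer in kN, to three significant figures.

d_o = 14.9 mm, d_i = 13.0 mm
I = π(d_o⁴ − d_i⁴)/64 = π(14.9⁴ − 13.00⁴)/64 = 1.017×10^3 mm⁴
I = 1.017×10^3 mm⁴ = 1.017×10^-9 m⁴
Effective length L_e = K·L = 0.5 × 5.82 = 2.910 m
P_cr = π²EI / L_e² = π² × 110×10⁹ × 1.017×10^-9 / 2.910² = 130.4 N

P_cr ≈ 0.130 kN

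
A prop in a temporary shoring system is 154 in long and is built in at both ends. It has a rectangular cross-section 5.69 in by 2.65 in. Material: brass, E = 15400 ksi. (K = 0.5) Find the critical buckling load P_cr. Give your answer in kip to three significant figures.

P_cr ≈ 226 kip

Buckling occurs about the weak axis: I_min = h·b³/12 with b = 2.65 in (the shorter side).
I_min = 5.69×2.65³/12 = 8.824 in⁴
Effective length L_e = K·L = 0.5 × 154 = 77.00 in
P_cr = π²EI / L_e² = π² × 15400×10³ × 8.824 / 77.00² = 2.262×10^5 lb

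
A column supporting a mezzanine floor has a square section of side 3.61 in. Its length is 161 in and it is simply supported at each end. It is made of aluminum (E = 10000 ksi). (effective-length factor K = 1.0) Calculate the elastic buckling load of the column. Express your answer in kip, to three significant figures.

P_cr ≈ 53.9 kip

I = a⁴/12 = 3.61⁴/12 = 14.15 in⁴
Effective length L_e = K·L = 1 × 161 = 161.0 in
P_cr = π²EI / L_e² = π² × 10000×10³ × 14.15 / 161.0² = 5.389×10^4 lb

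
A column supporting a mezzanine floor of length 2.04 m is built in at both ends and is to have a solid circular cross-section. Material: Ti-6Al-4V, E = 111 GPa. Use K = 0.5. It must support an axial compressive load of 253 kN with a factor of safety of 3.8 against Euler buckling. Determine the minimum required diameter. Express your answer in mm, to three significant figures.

Required P_cr = n·P = 3.8 × 253 = 961.4 kN
L_e = K·L = 0.5 × 2.04 = 1.020 m
Required I = P_cr·L_e²/(π²E) = 9.614×10^5 × 1.020² / (π² × 1.11×10^11) = 9.130×10^-7 m⁴
I_req = 9.130×10^5 mm⁴
Solid circle: I = πd⁴/64  ⇒  d = (64I/π)^(1/4) = (64×9.130×10^5/π)^(1/4) = 65.7 mm

d ≈ 65.7 mm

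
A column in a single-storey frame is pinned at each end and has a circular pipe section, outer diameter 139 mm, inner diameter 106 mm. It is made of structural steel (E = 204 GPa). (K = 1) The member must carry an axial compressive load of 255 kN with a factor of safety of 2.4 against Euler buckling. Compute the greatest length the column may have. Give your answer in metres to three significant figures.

d_o = 139 mm, d_i = 106 mm
I = π(d_o⁴ − d_i⁴)/64 = π(139⁴ − 106.0⁴)/64 = 1.213×10^7 mm⁴
I = 1.213×10^-5 m⁴
Required critical load P_cr = n·P = 2.4 × 255 = 612.0 kN = 6.120×10^5 N
From P_cr = π²EI/(K·L)²:  L = (1/K)·√(π²EI/P_cr) = (1/1)·√(π²×2.04×10^11×1.213×10^-5/6.120×10^5)
L = 6.32 m

L_max ≈ 6.32 m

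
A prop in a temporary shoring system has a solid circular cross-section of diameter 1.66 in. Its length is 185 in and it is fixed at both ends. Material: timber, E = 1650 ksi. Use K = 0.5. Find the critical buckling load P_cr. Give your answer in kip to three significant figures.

I = πd⁴/64 = π×1.66⁴/64 = 0.3727 in⁴
Effective length L_e = K·L = 0.5 × 185 = 92.50 in
P_cr = π²EI / L_e² = π² × 1650×10³ × 0.3727 / 92.50² = 709.4 lb

P_cr ≈ 0.709 kip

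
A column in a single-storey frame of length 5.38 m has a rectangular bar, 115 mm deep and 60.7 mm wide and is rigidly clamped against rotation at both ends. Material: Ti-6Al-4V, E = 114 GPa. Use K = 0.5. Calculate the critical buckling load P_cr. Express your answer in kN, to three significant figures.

P_cr ≈ 333 kN

Buckling occurs about the weak axis: I_min = h·b³/12 with b = 60.7 mm (the shorter side).
I_min = 115×60.7³/12 = 2.143×10^6 mm⁴
I = 2.143×10^6 mm⁴ = 2.143×10^-6 m⁴
Effective length L_e = K·L = 0.5 × 5.38 = 2.690 m
P_cr = π²EI / L_e² = π² × 114×10⁹ × 2.143×10^-6 / 2.690² = 3.333×10^5 N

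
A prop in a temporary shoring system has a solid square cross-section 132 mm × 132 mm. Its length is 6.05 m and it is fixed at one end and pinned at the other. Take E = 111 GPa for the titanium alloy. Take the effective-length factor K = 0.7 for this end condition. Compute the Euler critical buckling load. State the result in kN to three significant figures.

P_cr ≈ 1550 kN

I = a⁴/12 = 132⁴/12 = 2.530×10^7 mm⁴
I = 2.530×10^7 mm⁴ = 2.530×10^-5 m⁴
Effective length L_e = K·L = 0.7 × 6.05 = 4.235 m
P_cr = π²EI / L_e² = π² × 111×10⁹ × 2.530×10^-5 / 4.235² = 1.545×10^6 N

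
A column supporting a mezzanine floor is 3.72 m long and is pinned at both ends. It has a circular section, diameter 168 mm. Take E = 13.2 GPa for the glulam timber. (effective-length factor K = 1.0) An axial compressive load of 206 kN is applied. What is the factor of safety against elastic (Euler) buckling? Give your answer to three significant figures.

I = πd⁴/64 = π×168⁴/64 = 3.910×10^7 mm⁴
I = 3.910×10^7 mm⁴ = 3.910×10^-5 m⁴
Effective length L_e = K·L = 1 × 3.72 = 3.720 m
P_cr = π²EI / L_e² = π² × 13.2×10⁹ × 3.910×10^-5 / 3.720² = 3.681×10^5 N
Factor of safety n = P_cr / P = 368.12 / 206 = 1.79

n ≈ 1.79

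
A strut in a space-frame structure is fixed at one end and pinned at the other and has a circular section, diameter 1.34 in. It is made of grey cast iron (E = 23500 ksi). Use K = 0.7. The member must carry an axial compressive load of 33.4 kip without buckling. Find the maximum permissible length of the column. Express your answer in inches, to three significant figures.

I = πd⁴/64 = π×1.34⁴/64 = 0.1583 in⁴
At the buckling limit P_cr = P = 3.340×10^4 lb
From P_cr = π²EI/(K·L)²:  L = (1/K)·√(π²EI/P_cr) = (1/0.7)·√(π²×2.35×10^7×0.1583/3.340×10^4)
L = 47.4 in

L_max ≈ 47.4 in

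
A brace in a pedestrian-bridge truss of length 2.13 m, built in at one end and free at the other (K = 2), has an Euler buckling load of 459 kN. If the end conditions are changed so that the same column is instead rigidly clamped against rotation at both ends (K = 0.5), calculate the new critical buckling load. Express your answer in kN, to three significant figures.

P_cr ∝ 1/K², so P_cr,new = P_cr,old × (K_old/K_new)² = 459 × (2/0.5)²
= 459 × 16.00 = 7340 kN

P_cr ≈ 7340 kN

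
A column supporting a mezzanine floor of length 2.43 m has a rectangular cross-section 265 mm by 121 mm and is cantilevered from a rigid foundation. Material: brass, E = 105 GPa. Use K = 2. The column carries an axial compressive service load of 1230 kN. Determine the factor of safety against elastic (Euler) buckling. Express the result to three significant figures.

n ≈ 1.40

Buckling occurs about the weak axis: I_min = h·b³/12 with b = 121 mm (the shorter side).
I_min = 265×121³/12 = 3.912×10^7 mm⁴
I = 3.912×10^7 mm⁴ = 3.912×10^-5 m⁴
Effective length L_e = K·L = 2 × 2.43 = 4.860 m
P_cr = π²EI / L_e² = π² × 105×10⁹ × 3.912×10^-5 / 4.860² = 1.716×10^6 N
Factor of safety n = P_cr / P = 1716.5 / 1230 = 1.40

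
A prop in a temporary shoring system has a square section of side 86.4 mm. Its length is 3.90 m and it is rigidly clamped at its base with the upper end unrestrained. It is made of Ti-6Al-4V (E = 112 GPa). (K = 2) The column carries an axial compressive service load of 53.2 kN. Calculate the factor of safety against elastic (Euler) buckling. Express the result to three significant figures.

I = a⁴/12 = 86.4⁴/12 = 4.644×10^6 mm⁴
I = 4.644×10^6 mm⁴ = 4.644×10^-6 m⁴
Effective length L_e = K·L = 2 × 3.90 = 7.800 m
P_cr = π²EI / L_e² = π² × 112×10⁹ × 4.644×10^-6 / 7.800² = 8.437×10^4 N
Factor of safety n = P_cr / P = 84.373 / 53.2 = 1.59

n ≈ 1.59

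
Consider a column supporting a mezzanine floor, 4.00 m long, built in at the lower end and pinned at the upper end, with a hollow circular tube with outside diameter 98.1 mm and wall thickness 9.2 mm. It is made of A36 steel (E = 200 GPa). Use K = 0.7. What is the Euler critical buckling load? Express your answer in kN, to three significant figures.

P_cr ≈ 646 kN

Inner diameter d_i = 98.1 − 2×9.2 = 79.70 mm
I = π(d_o⁴ − d_i⁴)/64 = π(98.1⁴ − 79.70⁴)/64 = 2.566×10^6 mm⁴
I = 2.566×10^6 mm⁴ = 2.566×10^-6 m⁴
Effective length L_e = K·L = 0.7 × 4.00 = 2.800 m
P_cr = π²EI / L_e² = π² × 200×10⁹ × 2.566×10^-6 / 2.800² = 6.459×10^5 N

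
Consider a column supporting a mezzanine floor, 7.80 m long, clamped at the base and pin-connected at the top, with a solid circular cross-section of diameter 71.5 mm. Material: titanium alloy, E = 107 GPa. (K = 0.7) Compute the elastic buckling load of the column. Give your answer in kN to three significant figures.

I = πd⁴/64 = π×71.5⁴/64 = 1.283×10^6 mm⁴
I = 1.283×10^6 mm⁴ = 1.283×10^-6 m⁴
Effective length L_e = K·L = 0.7 × 7.80 = 5.460 m
P_cr = π²EI / L_e² = π² × 107×10⁹ × 1.283×10^-6 / 5.460² = 4.545×10^4 N

P_cr ≈ 45.4 kN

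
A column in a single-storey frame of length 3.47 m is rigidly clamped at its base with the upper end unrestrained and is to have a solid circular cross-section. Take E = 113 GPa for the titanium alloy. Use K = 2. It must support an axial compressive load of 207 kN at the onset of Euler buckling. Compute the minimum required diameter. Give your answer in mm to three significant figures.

d ≈ 116 mm

L_e = K·L = 2 × 3.47 = 6.940 m
Required I = P_cr·L_e²/(π²E) = 2.070×10^5 × 6.940² / (π² × 1.13×10^11) = 8.939×10^-6 m⁴
I_req = 8.939×10^6 mm⁴
Solid circle: I = πd⁴/64  ⇒  d = (64I/π)^(1/4) = (64×8.939×10^6/π)^(1/4) = 116 mm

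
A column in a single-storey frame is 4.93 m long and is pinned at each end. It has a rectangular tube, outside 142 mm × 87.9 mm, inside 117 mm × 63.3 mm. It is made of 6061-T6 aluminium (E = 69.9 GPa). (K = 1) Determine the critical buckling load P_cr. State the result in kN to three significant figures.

P_cr ≈ 158 kN

Weak-axis I_min = (h_o·b_o³ − h_i·b_i³)/12 with b_o = 87.9, b_i = 63.30 mm (shorter outer/inner sides).
I_min = (142×87.9³ − 117.0×63.30³)/12 = 5.564×10^6 mm⁴
I = 5.564×10^6 mm⁴ = 5.564×10^-6 m⁴
Effective length L_e = K·L = 1 × 4.93 = 4.930 m
P_cr = π²EI / L_e² = π² × 69.9×10⁹ × 5.564×10^-6 / 4.930² = 1.579×10^5 N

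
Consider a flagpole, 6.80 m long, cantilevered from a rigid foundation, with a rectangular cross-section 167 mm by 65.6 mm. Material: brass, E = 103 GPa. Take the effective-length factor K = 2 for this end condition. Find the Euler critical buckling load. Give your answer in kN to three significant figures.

P_cr ≈ 21.6 kN

Buckling occurs about the weak axis: I_min = h·b³/12 with b = 65.6 mm (the shorter side).
I_min = 167×65.6³/12 = 3.929×10^6 mm⁴
I = 3.929×10^6 mm⁴ = 3.929×10^-6 m⁴
Effective length L_e = K·L = 2 × 6.80 = 13.60 m
P_cr = π²EI / L_e² = π² × 103×10⁹ × 3.929×10^-6 / 13.60² = 2.159×10^4 N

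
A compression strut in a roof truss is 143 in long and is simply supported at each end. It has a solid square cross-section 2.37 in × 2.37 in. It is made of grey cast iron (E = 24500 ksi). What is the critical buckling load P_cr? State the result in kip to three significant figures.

I = a⁴/12 = 2.37⁴/12 = 2.629 in⁴
Effective length L_e = K·L = 1 × 143 = 143.0 in
P_cr = π²EI / L_e² = π² × 24500×10³ × 2.629 / 143.0² = 3.109×10^4 lb

P_cr ≈ 31.1 kip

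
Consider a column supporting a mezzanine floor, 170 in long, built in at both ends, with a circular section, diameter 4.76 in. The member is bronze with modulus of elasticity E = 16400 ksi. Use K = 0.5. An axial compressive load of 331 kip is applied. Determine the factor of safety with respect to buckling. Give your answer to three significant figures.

n ≈ 1.71

I = πd⁴/64 = π×4.76⁴/64 = 25.20 in⁴
Effective length L_e = K·L = 0.5 × 170 = 85.00 in
P_cr = π²EI / L_e² = π² × 16400×10³ × 25.20 / 85.00² = 5.646×10^5 lb
Factor of safety n = P_cr / P = 564.55 / 331 = 1.71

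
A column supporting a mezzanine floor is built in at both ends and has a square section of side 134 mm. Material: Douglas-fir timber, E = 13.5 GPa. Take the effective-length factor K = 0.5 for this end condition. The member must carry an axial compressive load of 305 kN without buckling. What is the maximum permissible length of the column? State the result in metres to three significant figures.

I = a⁴/12 = 134⁴/12 = 2.687×10^7 mm⁴
I = 2.687×10^-5 m⁴
At the buckling limit P_cr = P = 3.050×10^5 N
From P_cr = π²EI/(K·L)²:  L = (1/K)·√(π²EI/P_cr) = (1/0.5)·√(π²×1.35×10^10×2.687×10^-5/3.050×10^5)
L = 6.85 m

L_max ≈ 6.85 m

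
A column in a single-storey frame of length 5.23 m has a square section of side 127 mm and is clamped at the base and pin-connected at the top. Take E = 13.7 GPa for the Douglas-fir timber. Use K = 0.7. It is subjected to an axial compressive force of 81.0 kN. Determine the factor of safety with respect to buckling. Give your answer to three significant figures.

I = a⁴/12 = 127⁴/12 = 2.168×10^7 mm⁴
I = 2.168×10^7 mm⁴ = 2.168×10^-5 m⁴
Effective length L_e = K·L = 0.7 × 5.23 = 3.661 m
P_cr = π²EI / L_e² = π² × 13.7×10⁹ × 2.168×10^-5 / 3.661² = 2.187×10^5 N
Factor of safety n = P_cr / P = 218.70 / 81.0 = 2.70

n ≈ 2.70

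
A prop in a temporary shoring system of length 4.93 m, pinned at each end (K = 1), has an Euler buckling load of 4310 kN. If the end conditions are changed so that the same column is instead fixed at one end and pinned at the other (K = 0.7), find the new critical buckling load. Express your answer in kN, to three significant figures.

P_cr ∝ 1/K², so P_cr,new = P_cr,old × (K_old/K_new)² = 4310 × (1/0.7)²
= 4310 × 2.041 = 8800 kN

P_cr ≈ 8800 kN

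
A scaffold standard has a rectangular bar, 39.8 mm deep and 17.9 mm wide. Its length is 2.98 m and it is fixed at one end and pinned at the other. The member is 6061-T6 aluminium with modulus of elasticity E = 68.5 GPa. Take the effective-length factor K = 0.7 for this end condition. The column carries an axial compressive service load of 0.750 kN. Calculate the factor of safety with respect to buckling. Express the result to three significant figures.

Buckling occurs about the weak axis: I_min = h·b³/12 with b = 17.9 mm (the shorter side).
I_min = 39.8×17.9³/12 = 1.902×10^4 mm⁴
I = 1.902×10^4 mm⁴ = 1.902×10^-8 m⁴
Effective length L_e = K·L = 0.7 × 2.98 = 2.086 m
P_cr = π²EI / L_e² = π² × 68.5×10⁹ × 1.902×10^-8 / 2.086² = 2.955×10^3 N
Factor of safety n = P_cr / P = 2.9554 / 0.750 = 3.94

n ≈ 3.94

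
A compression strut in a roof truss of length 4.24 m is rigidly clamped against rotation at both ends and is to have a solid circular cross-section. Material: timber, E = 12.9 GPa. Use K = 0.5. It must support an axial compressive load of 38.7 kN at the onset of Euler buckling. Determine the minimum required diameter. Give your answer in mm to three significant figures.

d ≈ 72.6 mm

L_e = K·L = 0.5 × 4.24 = 2.120 m
Required I = P_cr·L_e²/(π²E) = 3.870×10^4 × 2.120² / (π² × 1.29×10^10) = 1.366×10^-6 m⁴
I_req = 1.366×10^6 mm⁴
Solid circle: I = πd⁴/64  ⇒  d = (64I/π)^(1/4) = (64×1.366×10^6/π)^(1/4) = 72.6 mm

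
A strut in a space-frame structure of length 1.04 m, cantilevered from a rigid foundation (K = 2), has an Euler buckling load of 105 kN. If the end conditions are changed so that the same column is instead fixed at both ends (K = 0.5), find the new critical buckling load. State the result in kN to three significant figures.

P_cr ≈ 1680 kN

P_cr ∝ 1/K², so P_cr,new = P_cr,old × (K_old/K_new)² = 105 × (2/0.5)²
= 105 × 16.00 = 1680 kN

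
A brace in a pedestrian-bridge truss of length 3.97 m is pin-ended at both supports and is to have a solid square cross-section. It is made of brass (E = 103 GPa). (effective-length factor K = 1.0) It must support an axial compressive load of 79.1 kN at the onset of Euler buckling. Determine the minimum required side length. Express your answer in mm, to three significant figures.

L_e = K·L = 1 × 3.97 = 3.970 m
Required I = P_cr·L_e²/(π²E) = 7.910×10^4 × 3.970² / (π² × 1.03×10^11) = 1.226×10^-6 m⁴
I_req = 1.226×10^6 mm⁴
Solid square: I = a⁴/12  ⇒  a = (12I)^(1/4) = (12×1.226×10^6)^(1/4) = 61.9 mm

a ≈ 61.9 mm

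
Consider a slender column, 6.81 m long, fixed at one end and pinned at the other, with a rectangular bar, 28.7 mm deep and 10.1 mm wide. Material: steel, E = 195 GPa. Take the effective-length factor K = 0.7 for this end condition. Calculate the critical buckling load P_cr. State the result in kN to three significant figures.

Buckling occurs about the weak axis: I_min = h·b³/12 with b = 10.1 mm (the shorter side).
I_min = 28.7×10.1³/12 = 2.464×10^3 mm⁴
I = 2.464×10^3 mm⁴ = 2.464×10^-9 m⁴
Effective length L_e = K·L = 0.7 × 6.81 = 4.767 m
P_cr = π²EI / L_e² = π² × 195×10⁹ × 2.464×10^-9 / 4.767² = 208.7 N

P_cr ≈ 0.209 kN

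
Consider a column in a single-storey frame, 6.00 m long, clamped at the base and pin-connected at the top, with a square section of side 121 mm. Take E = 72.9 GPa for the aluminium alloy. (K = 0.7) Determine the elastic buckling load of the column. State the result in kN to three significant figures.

I = a⁴/12 = 121⁴/12 = 1.786×10^7 mm⁴
I = 1.786×10^7 mm⁴ = 1.786×10^-5 m⁴
Effective length L_e = K·L = 0.7 × 6.00 = 4.200 m
P_cr = π²EI / L_e² = π² × 72.9×10⁹ × 1.786×10^-5 / 4.200² = 7.286×10^5 N

P_cr ≈ 729 kN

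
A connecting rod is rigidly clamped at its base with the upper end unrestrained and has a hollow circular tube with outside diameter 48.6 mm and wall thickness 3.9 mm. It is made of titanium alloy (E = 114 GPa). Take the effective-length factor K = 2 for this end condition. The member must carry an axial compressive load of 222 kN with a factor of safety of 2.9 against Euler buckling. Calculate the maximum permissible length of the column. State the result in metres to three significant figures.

Inner diameter d_i = 48.6 − 2×3.9 = 40.80 mm
I = π(d_o⁴ − d_i⁴)/64 = π(48.6⁴ − 40.80⁴)/64 = 1.378×10^5 mm⁴
I = 1.378×10^-7 m⁴
Required critical load P_cr = n·P = 2.9 × 222 = 643.8 kN = 6.438×10^5 N
From P_cr = π²EI/(K·L)²:  L = (1/K)·√(π²EI/P_cr) = (1/2)·√(π²×1.14×10^11×1.378×10^-7/6.438×10^5)
L = 0.245 m

L_max ≈ 0.245 m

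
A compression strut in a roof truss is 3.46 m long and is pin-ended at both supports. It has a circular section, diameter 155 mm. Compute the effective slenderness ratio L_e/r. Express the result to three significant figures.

For a solid circle r = d/4 = 155/4 = 38.75 mm
L_e = K·L = 1 × 3.46 m = 3.460 m = 3460.0 mm
λ = L_e / r_min = 3460.0 / 38.75 = 89.3

λ ≈ 89.3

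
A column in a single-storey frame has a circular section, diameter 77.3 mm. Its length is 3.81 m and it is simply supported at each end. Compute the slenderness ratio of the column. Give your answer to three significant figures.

For a solid circle r = d/4 = 77.3/4 = 19.32 mm
L_e = K·L = 1 × 3.81 m = 3.810 m = 3810.0 mm
λ = L_e / r_min = 3810.0 / 19.32 = 197

λ ≈ 197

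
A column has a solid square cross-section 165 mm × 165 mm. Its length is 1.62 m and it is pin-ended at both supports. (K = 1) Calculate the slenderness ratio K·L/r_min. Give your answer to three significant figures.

For a square r = a/√12 = 165/√12 = 47.63 mm
L_e = K·L = 1 × 1.62 m = 1.620 m = 1620.0 mm
λ = L_e / r_min = 1620.0 / 47.63 = 34.0

λ ≈ 34.0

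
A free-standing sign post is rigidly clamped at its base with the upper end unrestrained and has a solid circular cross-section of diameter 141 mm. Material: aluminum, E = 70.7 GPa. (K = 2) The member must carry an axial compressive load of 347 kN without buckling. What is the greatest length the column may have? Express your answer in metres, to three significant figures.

L_max ≈ 3.12 m

I = πd⁴/64 = π×141⁴/64 = 1.940×10^7 mm⁴
I = 1.940×10^-5 m⁴
At the buckling limit P_cr = P = 3.470×10^5 N
From P_cr = π²EI/(K·L)²:  L = (1/K)·√(π²EI/P_cr) = (1/2)·√(π²×7.07×10^10×1.940×10^-5/3.470×10^5)
L = 3.12 m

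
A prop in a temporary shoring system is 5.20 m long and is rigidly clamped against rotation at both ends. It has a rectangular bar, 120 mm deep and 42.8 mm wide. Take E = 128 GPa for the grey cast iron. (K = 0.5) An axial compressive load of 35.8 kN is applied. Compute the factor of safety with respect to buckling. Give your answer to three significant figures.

Buckling occurs about the weak axis: I_min = h·b³/12 with b = 42.8 mm (the shorter side).
I_min = 120×42.8³/12 = 7.840×10^5 mm⁴
I = 7.840×10^5 mm⁴ = 7.840×10^-7 m⁴
Effective length L_e = K·L = 0.5 × 5.20 = 2.600 m
P_cr = π²EI / L_e² = π² × 128×10⁹ × 7.840×10^-7 / 2.600² = 1.465×10^5 N
Factor of safety n = P_cr / P = 146.52 / 35.8 = 4.09

n ≈ 4.09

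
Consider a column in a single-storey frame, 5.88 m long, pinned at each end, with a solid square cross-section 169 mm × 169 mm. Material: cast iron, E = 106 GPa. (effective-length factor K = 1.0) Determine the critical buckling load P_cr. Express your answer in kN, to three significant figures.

P_cr ≈ 2060 kN

I = a⁴/12 = 169⁴/12 = 6.798×10^7 mm⁴
I = 6.798×10^7 mm⁴ = 6.798×10^-5 m⁴
Effective length L_e = K·L = 1 × 5.88 = 5.880 m
P_cr = π²EI / L_e² = π² × 106×10⁹ × 6.798×10^-5 / 5.880² = 2.057×10^6 N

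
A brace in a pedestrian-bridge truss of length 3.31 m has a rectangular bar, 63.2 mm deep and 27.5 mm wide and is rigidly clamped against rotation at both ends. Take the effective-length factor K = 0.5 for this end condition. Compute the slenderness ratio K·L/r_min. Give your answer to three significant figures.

λ ≈ 208

Buckling occurs about the weak axis: I_min = h·b³/12 with b = 27.5 mm (the shorter side).
I_min = 63.2×27.5³/12 = 1.095×10^5 mm⁴
A = 1.738×10^3 mm²;  r_min = √(I/A) = √(1.095×10^5/1.738×10^3) = 7.939 mm
L_e = K·L = 0.5 × 3.31 m = 1.655 m = 1655.0 mm
λ = L_e / r_min = 1655.0 / 7.939 = 208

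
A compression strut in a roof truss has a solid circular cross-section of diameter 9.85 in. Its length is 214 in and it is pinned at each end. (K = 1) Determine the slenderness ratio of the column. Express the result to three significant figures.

λ ≈ 86.9

For a solid circle r = d/4 = 9.85/4 = 2.462 in
L_e = K·L = 1 × 214 = 214.0 in
λ = L_e / r_min = 214.00 / 2.462 = 86.9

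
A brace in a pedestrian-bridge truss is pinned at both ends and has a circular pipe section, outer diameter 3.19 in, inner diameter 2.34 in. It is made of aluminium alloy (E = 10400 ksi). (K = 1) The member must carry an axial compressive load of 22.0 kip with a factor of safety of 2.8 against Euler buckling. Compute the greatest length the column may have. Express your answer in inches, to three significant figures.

d_o = 3.19 in, d_i = 2.34 in
I = π(d_o⁴ − d_i⁴)/64 = π(3.19⁴ − 2.340⁴)/64 = 3.611 in⁴
Required critical load P_cr = n·P = 2.8 × 22.0 = 61.60 kip = 6.160×10^4 lb
From P_cr = π²EI/(K·L)²:  L = (1/K)·√(π²EI/P_cr) = (1/1)·√(π²×1.04×10^7×3.611/6.160×10^4)
L = 77.6 in

L_max ≈ 77.6 in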